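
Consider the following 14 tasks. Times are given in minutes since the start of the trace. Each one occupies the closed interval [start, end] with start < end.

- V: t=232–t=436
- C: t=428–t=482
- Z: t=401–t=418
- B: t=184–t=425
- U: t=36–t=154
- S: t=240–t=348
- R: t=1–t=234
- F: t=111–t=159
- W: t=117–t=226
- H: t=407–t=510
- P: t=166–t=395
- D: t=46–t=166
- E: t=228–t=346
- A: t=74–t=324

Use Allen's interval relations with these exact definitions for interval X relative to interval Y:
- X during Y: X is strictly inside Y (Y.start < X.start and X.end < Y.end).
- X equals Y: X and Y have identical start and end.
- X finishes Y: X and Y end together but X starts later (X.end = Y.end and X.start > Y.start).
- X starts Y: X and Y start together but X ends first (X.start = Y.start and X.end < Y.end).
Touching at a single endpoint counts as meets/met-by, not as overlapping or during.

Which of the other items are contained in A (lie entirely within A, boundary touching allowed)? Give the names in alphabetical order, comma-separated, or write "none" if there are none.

F, W

Target A = [t=74, t=324].
B [t=184, t=425] → overlapped-by → no.
C [t=428, t=482] → after → no.
D [t=46, t=166] → overlaps → no.
E [t=228, t=346] → overlapped-by → no.
F [t=111, t=159] → during → yes.
H [t=407, t=510] → after → no.
P [t=166, t=395] → overlapped-by → no.
R [t=1, t=234] → overlaps → no.
S [t=240, t=348] → overlapped-by → no.
U [t=36, t=154] → overlaps → no.
V [t=232, t=436] → overlapped-by → no.
W [t=117, t=226] → during → yes.
Z [t=401, t=418] → after → no.
Result: F, W.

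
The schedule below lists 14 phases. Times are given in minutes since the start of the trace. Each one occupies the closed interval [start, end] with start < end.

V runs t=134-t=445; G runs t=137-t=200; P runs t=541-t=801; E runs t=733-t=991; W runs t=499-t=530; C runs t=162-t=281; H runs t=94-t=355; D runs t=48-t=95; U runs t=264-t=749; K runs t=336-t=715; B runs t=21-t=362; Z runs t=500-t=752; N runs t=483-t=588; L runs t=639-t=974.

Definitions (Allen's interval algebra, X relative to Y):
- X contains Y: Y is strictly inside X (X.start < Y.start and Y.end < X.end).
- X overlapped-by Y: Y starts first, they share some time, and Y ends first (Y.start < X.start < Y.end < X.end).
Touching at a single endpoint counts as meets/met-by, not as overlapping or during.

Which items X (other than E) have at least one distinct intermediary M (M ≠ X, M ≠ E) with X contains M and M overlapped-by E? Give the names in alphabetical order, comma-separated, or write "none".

Target E = [t=733, t=991].
Intermediaries M with M overlapped-by E: none.
Union: none.

none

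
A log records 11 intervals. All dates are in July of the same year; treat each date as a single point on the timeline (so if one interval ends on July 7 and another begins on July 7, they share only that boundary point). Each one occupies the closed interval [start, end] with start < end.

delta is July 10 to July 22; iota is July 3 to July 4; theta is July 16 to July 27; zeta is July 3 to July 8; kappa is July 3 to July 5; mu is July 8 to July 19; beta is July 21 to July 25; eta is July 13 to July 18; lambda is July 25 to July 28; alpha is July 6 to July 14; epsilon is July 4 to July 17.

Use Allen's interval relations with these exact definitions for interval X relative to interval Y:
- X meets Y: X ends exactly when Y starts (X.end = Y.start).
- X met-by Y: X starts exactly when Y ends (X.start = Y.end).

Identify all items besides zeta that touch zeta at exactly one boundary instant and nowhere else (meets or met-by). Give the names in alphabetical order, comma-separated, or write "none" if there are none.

Target zeta = [July 3, July 8].
alpha [July 6, July 14] → overlapped-by → no.
beta [July 21, July 25] → after → no.
delta [July 10, July 22] → after → no.
epsilon [July 4, July 17] → overlapped-by → no.
eta [July 13, July 18] → after → no.
iota [July 3, July 4] → starts → no.
kappa [July 3, July 5] → starts → no.
lambda [July 25, July 28] → after → no.
mu [July 8, July 19] → met-by → yes.
theta [July 16, July 27] → after → no.
Result: mu.

mu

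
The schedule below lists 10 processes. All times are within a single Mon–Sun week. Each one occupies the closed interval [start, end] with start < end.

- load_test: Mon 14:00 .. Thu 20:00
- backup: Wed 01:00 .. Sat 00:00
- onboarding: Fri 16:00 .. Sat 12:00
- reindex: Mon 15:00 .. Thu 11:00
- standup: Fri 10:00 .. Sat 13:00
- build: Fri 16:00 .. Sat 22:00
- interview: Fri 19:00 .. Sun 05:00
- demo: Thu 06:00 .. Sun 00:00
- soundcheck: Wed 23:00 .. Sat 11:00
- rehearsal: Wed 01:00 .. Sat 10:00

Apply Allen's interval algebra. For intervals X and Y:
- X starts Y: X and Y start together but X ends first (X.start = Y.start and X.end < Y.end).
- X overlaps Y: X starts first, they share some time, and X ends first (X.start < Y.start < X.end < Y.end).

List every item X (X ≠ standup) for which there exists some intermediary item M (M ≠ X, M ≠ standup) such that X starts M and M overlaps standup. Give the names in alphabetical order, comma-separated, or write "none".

Target standup = [Fri 10:00, Sat 13:00].
Intermediaries M with M overlaps standup: backup, rehearsal, soundcheck.
Via backup — items with X starts backup: none.
Via rehearsal — items with X starts rehearsal: backup.
Via soundcheck — items with X starts soundcheck: none.
Union: backup.

backup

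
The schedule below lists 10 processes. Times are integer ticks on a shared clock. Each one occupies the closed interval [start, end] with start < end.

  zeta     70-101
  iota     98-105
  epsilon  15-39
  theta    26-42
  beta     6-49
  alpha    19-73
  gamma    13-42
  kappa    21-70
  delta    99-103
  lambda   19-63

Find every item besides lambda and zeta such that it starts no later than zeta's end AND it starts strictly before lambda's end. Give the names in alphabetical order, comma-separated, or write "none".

alpha, beta, epsilon, gamma, kappa, theta

Conditions: its start is no later than zeta's end (X.start <= 101) AND its start is strictly before lambda's end (X.start < 63).
alpha: start 19 <= 101? ✓; start 19 < 63? ✓ → yes.
beta: start 6 <= 101? ✓; start 6 < 63? ✓ → yes.
delta: start 99 <= 101? ✓; start 99 < 63? ✗ → no.
epsilon: start 15 <= 101? ✓; start 15 < 63? ✓ → yes.
gamma: start 13 <= 101? ✓; start 13 < 63? ✓ → yes.
iota: start 98 <= 101? ✓; start 98 < 63? ✗ → no.
kappa: start 21 <= 101? ✓; start 21 < 63? ✓ → yes.
theta: start 26 <= 101? ✓; start 26 < 63? ✓ → yes.
Result: alpha, beta, epsilon, gamma, kappa, theta.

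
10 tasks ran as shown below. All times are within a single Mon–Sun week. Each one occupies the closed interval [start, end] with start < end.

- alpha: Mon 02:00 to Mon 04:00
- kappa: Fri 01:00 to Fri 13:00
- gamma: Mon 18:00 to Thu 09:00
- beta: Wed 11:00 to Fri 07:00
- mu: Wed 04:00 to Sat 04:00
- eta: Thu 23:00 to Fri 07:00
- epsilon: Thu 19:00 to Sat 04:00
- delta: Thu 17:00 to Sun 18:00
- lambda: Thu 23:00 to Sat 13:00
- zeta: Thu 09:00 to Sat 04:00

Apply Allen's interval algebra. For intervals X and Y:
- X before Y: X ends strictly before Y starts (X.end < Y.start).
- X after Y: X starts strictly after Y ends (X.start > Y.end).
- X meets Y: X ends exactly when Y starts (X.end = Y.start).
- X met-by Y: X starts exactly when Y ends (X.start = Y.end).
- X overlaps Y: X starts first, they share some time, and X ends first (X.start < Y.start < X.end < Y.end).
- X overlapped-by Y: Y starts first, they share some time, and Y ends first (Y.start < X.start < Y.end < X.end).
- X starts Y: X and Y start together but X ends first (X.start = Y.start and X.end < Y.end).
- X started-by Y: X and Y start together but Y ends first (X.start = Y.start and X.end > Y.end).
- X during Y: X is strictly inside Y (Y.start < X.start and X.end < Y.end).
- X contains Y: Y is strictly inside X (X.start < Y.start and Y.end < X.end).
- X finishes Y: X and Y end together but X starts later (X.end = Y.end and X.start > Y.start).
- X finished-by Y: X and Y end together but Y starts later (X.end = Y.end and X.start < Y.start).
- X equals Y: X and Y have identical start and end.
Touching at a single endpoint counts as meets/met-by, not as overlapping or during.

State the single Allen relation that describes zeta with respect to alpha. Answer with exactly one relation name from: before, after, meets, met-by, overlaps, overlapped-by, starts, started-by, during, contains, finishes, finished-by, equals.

after

zeta = [Thu 09:00, Sat 04:00]; alpha = [Mon 02:00, Mon 04:00].
Compare endpoints: zeta.start > alpha.start, zeta.start > alpha.end, zeta.end > alpha.start, zeta.end > alpha.end.
That pattern is 'after'.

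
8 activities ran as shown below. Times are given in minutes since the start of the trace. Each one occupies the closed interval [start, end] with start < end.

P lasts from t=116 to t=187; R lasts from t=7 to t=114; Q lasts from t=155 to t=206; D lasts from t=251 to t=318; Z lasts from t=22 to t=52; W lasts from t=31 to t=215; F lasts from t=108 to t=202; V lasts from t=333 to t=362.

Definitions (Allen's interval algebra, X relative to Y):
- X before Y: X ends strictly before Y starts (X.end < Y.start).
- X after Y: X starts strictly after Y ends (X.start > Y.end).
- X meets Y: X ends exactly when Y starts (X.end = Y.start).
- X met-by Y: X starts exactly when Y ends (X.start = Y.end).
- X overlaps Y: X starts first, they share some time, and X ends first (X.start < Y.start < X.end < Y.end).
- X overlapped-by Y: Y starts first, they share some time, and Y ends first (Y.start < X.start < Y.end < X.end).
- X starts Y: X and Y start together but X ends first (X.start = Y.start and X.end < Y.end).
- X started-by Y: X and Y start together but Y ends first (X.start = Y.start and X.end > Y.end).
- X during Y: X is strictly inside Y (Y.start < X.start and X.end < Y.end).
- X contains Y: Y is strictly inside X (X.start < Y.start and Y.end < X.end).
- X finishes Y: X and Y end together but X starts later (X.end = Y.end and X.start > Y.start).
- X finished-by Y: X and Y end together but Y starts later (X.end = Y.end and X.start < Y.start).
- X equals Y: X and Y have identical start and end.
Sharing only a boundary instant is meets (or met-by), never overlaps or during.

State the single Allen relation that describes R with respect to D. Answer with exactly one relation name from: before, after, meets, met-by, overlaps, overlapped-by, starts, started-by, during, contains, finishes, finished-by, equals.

R = [t=7, t=114]; D = [t=251, t=318].
Compare endpoints: R.start < D.start, R.start < D.end, R.end < D.start, R.end < D.end.
That pattern is 'before'.

before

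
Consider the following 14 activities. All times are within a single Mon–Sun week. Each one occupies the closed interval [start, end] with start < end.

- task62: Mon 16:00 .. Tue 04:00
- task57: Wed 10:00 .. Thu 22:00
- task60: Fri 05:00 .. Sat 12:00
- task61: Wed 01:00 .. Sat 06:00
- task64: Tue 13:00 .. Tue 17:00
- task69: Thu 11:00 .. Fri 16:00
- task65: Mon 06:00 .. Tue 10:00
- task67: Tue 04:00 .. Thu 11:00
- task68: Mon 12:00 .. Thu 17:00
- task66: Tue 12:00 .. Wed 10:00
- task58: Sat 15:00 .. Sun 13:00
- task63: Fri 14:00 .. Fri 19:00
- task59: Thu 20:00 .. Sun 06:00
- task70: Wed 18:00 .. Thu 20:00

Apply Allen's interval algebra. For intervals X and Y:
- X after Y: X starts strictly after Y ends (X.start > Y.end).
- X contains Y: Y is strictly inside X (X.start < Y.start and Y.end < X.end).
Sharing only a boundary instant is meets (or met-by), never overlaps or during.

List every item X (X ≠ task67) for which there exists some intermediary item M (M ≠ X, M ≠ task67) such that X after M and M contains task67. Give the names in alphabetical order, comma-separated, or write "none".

task58, task59, task60, task63

Target task67 = [Tue 04:00, Thu 11:00].
Intermediaries M with M contains task67: task68.
Via task68 — items with X after task68: task58, task59, task60, task63.
Union: task58, task59, task60, task63.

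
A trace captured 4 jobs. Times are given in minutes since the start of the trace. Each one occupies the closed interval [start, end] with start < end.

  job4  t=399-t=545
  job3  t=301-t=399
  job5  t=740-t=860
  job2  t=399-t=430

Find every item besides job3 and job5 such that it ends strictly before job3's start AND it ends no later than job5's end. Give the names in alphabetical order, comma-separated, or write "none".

Conditions: its end is strictly before job3's start (X.end < t=301) AND its end is no later than job5's end (X.end <= t=860).
job2: end t=430 < t=301? ✗; end t=430 <= t=860? ✓ → no.
job4: end t=545 < t=301? ✗; end t=545 <= t=860? ✓ → no.
Result: none.

none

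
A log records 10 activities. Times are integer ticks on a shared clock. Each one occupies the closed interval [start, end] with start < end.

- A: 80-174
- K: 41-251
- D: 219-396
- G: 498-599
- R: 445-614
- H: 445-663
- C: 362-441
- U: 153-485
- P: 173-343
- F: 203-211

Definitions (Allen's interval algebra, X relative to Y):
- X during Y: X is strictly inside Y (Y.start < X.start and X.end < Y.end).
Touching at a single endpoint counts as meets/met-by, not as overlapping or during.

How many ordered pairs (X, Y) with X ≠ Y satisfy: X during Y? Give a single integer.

Checking all 90 ordered pairs for relation 'during'; matching pairs in alphabetical order:
(A, K): A during K ✓
(C, U): C during U ✓
(D, U): D during U ✓
(F, K): F during K ✓
(F, P): F during P ✓
(F, U): F during U ✓
(G, H): G during H ✓
(G, R): G during R ✓
(P, U): P during U ✓
Count: 9.

9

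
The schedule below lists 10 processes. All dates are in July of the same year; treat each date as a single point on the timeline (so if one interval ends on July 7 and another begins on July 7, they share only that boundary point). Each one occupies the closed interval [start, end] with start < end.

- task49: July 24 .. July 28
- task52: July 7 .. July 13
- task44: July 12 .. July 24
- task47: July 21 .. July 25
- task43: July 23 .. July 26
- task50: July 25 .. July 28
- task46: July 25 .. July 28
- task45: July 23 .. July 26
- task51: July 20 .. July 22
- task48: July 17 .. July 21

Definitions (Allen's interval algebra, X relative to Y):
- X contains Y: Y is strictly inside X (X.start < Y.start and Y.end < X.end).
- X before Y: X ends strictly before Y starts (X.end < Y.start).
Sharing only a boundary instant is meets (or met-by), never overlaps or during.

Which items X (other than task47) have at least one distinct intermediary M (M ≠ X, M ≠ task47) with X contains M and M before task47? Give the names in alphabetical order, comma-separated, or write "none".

none

Target task47 = [July 21, July 25].
Intermediaries M with M before task47: task52.
Via task52 — items with X contains task52: none.
Union: none.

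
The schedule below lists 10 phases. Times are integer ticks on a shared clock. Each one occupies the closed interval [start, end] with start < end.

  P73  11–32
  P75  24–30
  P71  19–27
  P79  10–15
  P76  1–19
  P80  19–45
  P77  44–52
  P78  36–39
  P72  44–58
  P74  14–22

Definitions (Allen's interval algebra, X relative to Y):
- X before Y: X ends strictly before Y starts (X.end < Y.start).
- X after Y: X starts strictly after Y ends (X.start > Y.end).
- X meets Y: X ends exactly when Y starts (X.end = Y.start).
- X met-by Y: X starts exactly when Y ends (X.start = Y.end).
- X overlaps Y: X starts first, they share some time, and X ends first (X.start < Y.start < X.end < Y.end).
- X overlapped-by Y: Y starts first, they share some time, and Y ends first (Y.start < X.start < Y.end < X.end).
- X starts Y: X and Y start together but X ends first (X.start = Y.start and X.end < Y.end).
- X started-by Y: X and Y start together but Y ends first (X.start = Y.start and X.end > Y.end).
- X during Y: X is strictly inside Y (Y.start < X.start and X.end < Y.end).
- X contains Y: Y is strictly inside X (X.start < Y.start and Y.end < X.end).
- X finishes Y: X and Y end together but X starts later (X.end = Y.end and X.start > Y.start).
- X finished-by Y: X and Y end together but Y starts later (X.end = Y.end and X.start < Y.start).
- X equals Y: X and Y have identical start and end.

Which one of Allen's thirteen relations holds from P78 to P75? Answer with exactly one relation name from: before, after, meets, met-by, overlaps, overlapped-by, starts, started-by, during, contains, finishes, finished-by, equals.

P78 = [36, 39]; P75 = [24, 30].
Compare endpoints: P78.start > P75.start, P78.start > P75.end, P78.end > P75.start, P78.end > P75.end.
That pattern is 'after'.

after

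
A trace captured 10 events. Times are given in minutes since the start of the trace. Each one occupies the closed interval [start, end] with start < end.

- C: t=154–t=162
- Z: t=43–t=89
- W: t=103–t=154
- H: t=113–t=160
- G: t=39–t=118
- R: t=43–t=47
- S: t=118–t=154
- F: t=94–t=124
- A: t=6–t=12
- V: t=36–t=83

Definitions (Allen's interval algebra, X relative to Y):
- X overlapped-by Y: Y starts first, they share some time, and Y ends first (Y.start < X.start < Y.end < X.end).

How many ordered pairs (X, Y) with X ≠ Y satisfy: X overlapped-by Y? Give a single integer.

10

Checking all 90 ordered pairs for relation 'overlapped-by'; matching pairs in alphabetical order:
(C, H): C overlapped-by H ✓
(F, G): F overlapped-by G ✓
(G, V): G overlapped-by V ✓
(H, F): H overlapped-by F ✓
(H, G): H overlapped-by G ✓
(H, W): H overlapped-by W ✓
(S, F): S overlapped-by F ✓
(W, F): W overlapped-by F ✓
(W, G): W overlapped-by G ✓
(Z, V): Z overlapped-by V ✓
Count: 10.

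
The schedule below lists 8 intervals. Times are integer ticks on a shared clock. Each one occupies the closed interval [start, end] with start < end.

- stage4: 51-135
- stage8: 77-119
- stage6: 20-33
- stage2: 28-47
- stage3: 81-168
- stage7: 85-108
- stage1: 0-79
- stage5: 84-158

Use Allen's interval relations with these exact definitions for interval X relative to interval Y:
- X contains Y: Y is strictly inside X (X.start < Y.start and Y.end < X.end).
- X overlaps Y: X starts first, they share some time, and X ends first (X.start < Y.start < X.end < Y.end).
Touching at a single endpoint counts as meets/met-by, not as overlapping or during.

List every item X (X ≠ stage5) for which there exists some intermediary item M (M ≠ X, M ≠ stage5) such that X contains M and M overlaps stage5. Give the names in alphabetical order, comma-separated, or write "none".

stage4

Target stage5 = [84, 158].
Intermediaries M with M overlaps stage5: stage4, stage8.
Via stage4 — items with X contains stage4: none.
Via stage8 — items with X contains stage8: stage4.
Union: stage4.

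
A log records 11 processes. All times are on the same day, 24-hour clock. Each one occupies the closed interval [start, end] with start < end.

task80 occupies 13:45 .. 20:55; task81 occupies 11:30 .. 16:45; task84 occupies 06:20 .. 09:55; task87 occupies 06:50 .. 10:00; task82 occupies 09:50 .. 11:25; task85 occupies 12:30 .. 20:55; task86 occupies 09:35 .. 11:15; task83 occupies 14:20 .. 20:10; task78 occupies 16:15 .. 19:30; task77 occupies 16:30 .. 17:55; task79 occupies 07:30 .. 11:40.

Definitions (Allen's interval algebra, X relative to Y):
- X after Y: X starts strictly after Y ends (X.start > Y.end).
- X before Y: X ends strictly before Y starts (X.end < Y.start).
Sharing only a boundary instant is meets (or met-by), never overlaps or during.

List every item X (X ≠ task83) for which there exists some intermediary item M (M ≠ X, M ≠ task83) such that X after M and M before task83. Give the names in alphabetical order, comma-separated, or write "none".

task77, task78, task80, task81, task85

Target task83 = [14:20, 20:10].
Intermediaries M with M before task83: task79, task82, task84, task86, task87.
Via task79 — items with X after task79: task77, task78, task80, task85.
Via task82 — items with X after task82: task77, task78, task80, task81, task85.
Via task84 — items with X after task84: task77, task78, task80, task81, task85.
Via task86 — items with X after task86: task77, task78, task80, task81, task85.
Via task87 — items with X after task87: task77, task78, task80, task81, task85.
Union: task77, task78, task80, task81, task85.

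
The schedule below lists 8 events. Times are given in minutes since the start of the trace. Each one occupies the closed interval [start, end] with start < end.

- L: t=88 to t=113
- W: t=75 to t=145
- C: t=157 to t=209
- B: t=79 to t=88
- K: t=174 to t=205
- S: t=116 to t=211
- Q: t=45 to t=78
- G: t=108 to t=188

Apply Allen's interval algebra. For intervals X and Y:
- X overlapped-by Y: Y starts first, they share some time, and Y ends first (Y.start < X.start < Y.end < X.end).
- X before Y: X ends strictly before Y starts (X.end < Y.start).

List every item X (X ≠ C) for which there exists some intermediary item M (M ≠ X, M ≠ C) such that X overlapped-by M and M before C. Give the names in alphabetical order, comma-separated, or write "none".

Target C = [t=157, t=209].
Intermediaries M with M before C: B, L, Q, W.
Via B — items with X overlapped-by B: none.
Via L — items with X overlapped-by L: G.
Via Q — items with X overlapped-by Q: W.
Via W — items with X overlapped-by W: G, S.
Union: G, S, W.

G, S, W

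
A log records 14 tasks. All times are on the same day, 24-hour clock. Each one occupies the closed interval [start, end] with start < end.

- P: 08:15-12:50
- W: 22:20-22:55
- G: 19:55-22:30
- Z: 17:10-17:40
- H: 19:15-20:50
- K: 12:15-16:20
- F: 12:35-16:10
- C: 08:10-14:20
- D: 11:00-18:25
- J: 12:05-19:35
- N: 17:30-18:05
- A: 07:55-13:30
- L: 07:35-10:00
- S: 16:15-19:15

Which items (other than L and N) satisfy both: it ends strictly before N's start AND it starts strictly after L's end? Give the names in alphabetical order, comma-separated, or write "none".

Conditions: its end is strictly before N's start (X.end < 17:30) AND its start is strictly after L's end (X.start > 10:00).
A: end 13:30 < 17:30? ✓; start 07:55 > 10:00? ✗ → no.
C: end 14:20 < 17:30? ✓; start 08:10 > 10:00? ✗ → no.
D: end 18:25 < 17:30? ✗; start 11:00 > 10:00? ✓ → no.
F: end 16:10 < 17:30? ✓; start 12:35 > 10:00? ✓ → yes.
G: end 22:30 < 17:30? ✗; start 19:55 > 10:00? ✓ → no.
H: end 20:50 < 17:30? ✗; start 19:15 > 10:00? ✓ → no.
J: end 19:35 < 17:30? ✗; start 12:05 > 10:00? ✓ → no.
K: end 16:20 < 17:30? ✓; start 12:15 > 10:00? ✓ → yes.
P: end 12:50 < 17:30? ✓; start 08:15 > 10:00? ✗ → no.
S: end 19:15 < 17:30? ✗; start 16:15 > 10:00? ✓ → no.
W: end 22:55 < 17:30? ✗; start 22:20 > 10:00? ✓ → no.
Z: end 17:40 < 17:30? ✗; start 17:10 > 10:00? ✓ → no.
Result: F, K.

F, K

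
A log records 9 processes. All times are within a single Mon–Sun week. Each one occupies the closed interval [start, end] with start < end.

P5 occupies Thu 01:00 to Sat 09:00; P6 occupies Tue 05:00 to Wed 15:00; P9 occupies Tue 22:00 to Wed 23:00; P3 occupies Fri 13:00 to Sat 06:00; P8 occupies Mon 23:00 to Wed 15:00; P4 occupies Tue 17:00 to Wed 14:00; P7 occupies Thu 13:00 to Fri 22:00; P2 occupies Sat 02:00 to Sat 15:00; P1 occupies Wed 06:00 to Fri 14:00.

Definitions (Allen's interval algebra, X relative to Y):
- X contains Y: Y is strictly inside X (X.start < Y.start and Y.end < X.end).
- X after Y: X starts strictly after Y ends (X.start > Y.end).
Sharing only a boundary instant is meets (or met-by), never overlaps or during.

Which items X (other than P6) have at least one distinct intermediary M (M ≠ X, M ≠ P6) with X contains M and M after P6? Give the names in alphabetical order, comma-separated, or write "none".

Target P6 = [Tue 05:00, Wed 15:00].
Intermediaries M with M after P6: P2, P3, P5, P7.
Via P2 — items with X contains P2: none.
Via P3 — items with X contains P3: P5.
Via P5 — items with X contains P5: none.
Via P7 — items with X contains P7: P5.
Union: P5.

P5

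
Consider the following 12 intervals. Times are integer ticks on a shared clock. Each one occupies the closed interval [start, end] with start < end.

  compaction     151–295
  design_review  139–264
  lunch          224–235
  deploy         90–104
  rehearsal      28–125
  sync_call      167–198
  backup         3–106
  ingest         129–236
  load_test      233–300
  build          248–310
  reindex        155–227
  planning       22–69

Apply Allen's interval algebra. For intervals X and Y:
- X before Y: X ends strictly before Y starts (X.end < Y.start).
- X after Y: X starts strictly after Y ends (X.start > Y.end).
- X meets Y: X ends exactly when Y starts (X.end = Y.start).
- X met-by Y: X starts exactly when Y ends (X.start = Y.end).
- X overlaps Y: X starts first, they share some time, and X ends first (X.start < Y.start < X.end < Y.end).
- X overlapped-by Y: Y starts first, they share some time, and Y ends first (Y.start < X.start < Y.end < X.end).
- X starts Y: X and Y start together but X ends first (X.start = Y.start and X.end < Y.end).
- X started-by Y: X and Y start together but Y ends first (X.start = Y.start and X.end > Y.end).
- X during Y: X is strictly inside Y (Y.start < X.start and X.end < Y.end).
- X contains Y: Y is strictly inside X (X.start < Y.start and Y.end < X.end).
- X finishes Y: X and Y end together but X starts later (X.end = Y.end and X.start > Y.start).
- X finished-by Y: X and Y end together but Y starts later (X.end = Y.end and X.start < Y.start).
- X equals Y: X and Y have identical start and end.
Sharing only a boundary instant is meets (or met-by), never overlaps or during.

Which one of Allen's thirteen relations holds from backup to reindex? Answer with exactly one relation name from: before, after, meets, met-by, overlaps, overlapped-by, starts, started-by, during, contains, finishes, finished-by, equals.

before

backup = [3, 106]; reindex = [155, 227].
Compare endpoints: backup.start < reindex.start, backup.start < reindex.end, backup.end < reindex.start, backup.end < reindex.end.
That pattern is 'before'.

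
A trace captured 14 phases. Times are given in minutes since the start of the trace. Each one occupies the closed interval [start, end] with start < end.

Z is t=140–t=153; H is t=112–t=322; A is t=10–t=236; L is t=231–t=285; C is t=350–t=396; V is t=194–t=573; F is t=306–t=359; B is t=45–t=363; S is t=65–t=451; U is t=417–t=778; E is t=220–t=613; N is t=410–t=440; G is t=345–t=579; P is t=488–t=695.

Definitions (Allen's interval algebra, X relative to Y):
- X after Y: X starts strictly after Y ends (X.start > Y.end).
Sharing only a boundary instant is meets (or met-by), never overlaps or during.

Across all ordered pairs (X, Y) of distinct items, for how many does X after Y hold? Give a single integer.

37

Checking all 182 ordered pairs for relation 'after'; matching pairs in alphabetical order:
(C, A): C after A ✓
(C, H): C after H ✓
(C, L): C after L ✓
(C, Z): C after Z ✓
(E, Z): E after Z ✓
(F, A): F after A ✓
(F, L): F after L ✓
(F, Z): F after Z ✓
(G, A): G after A ✓
(G, H): G after H ✓
(G, L): G after L ✓
(G, Z): G after Z ✓
(L, Z): L after Z ✓
(N, A): N after A ✓
(N, B): N after B ✓
(N, C): N after C ✓
(N, F): N after F ✓
(N, H): N after H ✓
(N, L): N after L ✓
(N, Z): N after Z ✓
(P, A): P after A ✓
(P, B): P after B ✓
(P, C): P after C ✓
(P, F): P after F ✓
... plus 13 further pairs not listed.
Count: 37.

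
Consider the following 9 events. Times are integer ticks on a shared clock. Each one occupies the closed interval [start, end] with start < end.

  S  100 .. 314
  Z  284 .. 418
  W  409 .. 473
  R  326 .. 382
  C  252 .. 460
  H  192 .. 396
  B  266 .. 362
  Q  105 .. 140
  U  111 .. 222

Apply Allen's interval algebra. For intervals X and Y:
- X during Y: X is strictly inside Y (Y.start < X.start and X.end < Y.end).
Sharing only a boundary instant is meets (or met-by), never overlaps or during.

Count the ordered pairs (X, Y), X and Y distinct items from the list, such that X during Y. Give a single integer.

Checking all 72 ordered pairs for relation 'during'; matching pairs in alphabetical order:
(B, C): B during C ✓
(B, H): B during H ✓
(Q, S): Q during S ✓
(R, C): R during C ✓
(R, H): R during H ✓
(R, Z): R during Z ✓
(U, S): U during S ✓
(Z, C): Z during C ✓
Count: 8.

8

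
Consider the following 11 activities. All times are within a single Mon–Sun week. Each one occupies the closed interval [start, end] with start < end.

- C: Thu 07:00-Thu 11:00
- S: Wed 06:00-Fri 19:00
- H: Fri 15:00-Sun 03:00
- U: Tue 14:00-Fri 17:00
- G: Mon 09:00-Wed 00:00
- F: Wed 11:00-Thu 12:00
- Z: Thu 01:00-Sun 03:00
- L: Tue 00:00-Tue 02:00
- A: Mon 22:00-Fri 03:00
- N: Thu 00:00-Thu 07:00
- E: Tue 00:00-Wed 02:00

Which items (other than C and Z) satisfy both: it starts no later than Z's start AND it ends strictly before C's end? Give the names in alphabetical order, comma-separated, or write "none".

Conditions: its start is no later than Z's start (X.start <= Thu 01:00) AND its end is strictly before C's end (X.end < Thu 11:00).
A: start Mon 22:00 <= Thu 01:00? ✓; end Fri 03:00 < Thu 11:00? ✗ → no.
E: start Tue 00:00 <= Thu 01:00? ✓; end Wed 02:00 < Thu 11:00? ✓ → yes.
F: start Wed 11:00 <= Thu 01:00? ✓; end Thu 12:00 < Thu 11:00? ✗ → no.
G: start Mon 09:00 <= Thu 01:00? ✓; end Wed 00:00 < Thu 11:00? ✓ → yes.
H: start Fri 15:00 <= Thu 01:00? ✗; end Sun 03:00 < Thu 11:00? ✗ → no.
L: start Tue 00:00 <= Thu 01:00? ✓; end Tue 02:00 < Thu 11:00? ✓ → yes.
N: start Thu 00:00 <= Thu 01:00? ✓; end Thu 07:00 < Thu 11:00? ✓ → yes.
S: start Wed 06:00 <= Thu 01:00? ✓; end Fri 19:00 < Thu 11:00? ✗ → no.
U: start Tue 14:00 <= Thu 01:00? ✓; end Fri 17:00 < Thu 11:00? ✗ → no.
Result: E, G, L, N.

E, G, L, N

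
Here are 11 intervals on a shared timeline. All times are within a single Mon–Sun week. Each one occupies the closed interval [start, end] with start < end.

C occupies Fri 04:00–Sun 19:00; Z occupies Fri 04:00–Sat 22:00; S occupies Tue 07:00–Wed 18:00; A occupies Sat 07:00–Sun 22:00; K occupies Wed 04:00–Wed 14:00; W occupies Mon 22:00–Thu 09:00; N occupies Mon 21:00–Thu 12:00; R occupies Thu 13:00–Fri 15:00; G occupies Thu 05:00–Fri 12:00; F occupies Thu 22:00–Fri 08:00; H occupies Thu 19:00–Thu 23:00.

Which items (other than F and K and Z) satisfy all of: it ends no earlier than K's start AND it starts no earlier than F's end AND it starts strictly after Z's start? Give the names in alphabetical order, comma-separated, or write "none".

A

Conditions: its end is no earlier than K's start (X.end >= Wed 04:00) AND its start is no earlier than F's end (X.start >= Fri 08:00) AND its start is strictly after Z's start (X.start > Fri 04:00).
A: end Sun 22:00 >= Wed 04:00? ✓; start Sat 07:00 >= Fri 08:00? ✓; start Sat 07:00 > Fri 04:00? ✓ → yes.
C: end Sun 19:00 >= Wed 04:00? ✓; start Fri 04:00 >= Fri 08:00? ✗; start Fri 04:00 > Fri 04:00? ✗ → no.
G: end Fri 12:00 >= Wed 04:00? ✓; start Thu 05:00 >= Fri 08:00? ✗; start Thu 05:00 > Fri 04:00? ✗ → no.
H: end Thu 23:00 >= Wed 04:00? ✓; start Thu 19:00 >= Fri 08:00? ✗; start Thu 19:00 > Fri 04:00? ✗ → no.
N: end Thu 12:00 >= Wed 04:00? ✓; start Mon 21:00 >= Fri 08:00? ✗; start Mon 21:00 > Fri 04:00? ✗ → no.
R: end Fri 15:00 >= Wed 04:00? ✓; start Thu 13:00 >= Fri 08:00? ✗; start Thu 13:00 > Fri 04:00? ✗ → no.
S: end Wed 18:00 >= Wed 04:00? ✓; start Tue 07:00 >= Fri 08:00? ✗; start Tue 07:00 > Fri 04:00? ✗ → no.
W: end Thu 09:00 >= Wed 04:00? ✓; start Mon 22:00 >= Fri 08:00? ✗; start Mon 22:00 > Fri 04:00? ✗ → no.
Result: A.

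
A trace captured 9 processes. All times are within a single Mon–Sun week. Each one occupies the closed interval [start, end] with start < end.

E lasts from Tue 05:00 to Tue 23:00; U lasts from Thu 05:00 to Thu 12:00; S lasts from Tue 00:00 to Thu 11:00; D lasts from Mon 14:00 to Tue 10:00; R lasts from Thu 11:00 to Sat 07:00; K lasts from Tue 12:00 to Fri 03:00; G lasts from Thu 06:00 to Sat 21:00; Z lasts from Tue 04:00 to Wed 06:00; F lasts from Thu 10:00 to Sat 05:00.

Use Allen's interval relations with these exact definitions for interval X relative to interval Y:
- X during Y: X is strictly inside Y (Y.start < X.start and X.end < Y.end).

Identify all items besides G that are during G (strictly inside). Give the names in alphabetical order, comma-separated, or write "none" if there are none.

F, R

Target G = [Thu 06:00, Sat 21:00].
D [Mon 14:00, Tue 10:00] → before → no.
E [Tue 05:00, Tue 23:00] → before → no.
F [Thu 10:00, Sat 05:00] → during → yes.
K [Tue 12:00, Fri 03:00] → overlaps → no.
R [Thu 11:00, Sat 07:00] → during → yes.
S [Tue 00:00, Thu 11:00] → overlaps → no.
U [Thu 05:00, Thu 12:00] → overlaps → no.
Z [Tue 04:00, Wed 06:00] → before → no.
Result: F, R.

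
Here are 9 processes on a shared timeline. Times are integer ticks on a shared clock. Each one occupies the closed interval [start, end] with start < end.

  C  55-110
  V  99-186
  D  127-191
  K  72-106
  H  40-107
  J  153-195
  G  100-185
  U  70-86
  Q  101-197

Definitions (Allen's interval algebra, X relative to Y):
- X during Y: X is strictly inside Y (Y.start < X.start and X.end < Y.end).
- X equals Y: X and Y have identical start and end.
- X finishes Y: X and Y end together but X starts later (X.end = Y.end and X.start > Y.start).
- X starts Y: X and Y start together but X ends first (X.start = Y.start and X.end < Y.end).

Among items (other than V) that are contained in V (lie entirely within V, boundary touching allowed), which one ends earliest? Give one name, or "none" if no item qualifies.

Target V = [99, 186].
C [55, 110] → overlaps → excluded.
D [127, 191] → overlapped-by → excluded.
G [100, 185] → during → candidate.
H [40, 107] → overlaps → excluded.
J [153, 195] → overlapped-by → excluded.
K [72, 106] → overlaps → excluded.
Q [101, 197] → overlapped-by → excluded.
U [70, 86] → before → excluded.
Among candidates, earliest end is 185 → G.

G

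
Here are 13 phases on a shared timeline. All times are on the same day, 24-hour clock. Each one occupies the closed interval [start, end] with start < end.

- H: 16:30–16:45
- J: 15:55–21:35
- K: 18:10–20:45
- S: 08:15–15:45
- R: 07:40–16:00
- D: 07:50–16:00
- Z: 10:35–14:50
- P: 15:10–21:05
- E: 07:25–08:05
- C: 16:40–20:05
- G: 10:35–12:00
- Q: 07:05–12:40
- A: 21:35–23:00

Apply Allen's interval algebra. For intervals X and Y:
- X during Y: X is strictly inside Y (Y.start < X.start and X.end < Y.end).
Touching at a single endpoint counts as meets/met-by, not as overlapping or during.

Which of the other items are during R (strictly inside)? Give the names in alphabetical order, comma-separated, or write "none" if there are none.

G, S, Z

Target R = [07:40, 16:00].
A [21:35, 23:00] → after → no.
C [16:40, 20:05] → after → no.
D [07:50, 16:00] → finishes → no.
E [07:25, 08:05] → overlaps → no.
G [10:35, 12:00] → during → yes.
H [16:30, 16:45] → after → no.
J [15:55, 21:35] → overlapped-by → no.
K [18:10, 20:45] → after → no.
P [15:10, 21:05] → overlapped-by → no.
Q [07:05, 12:40] → overlaps → no.
S [08:15, 15:45] → during → yes.
Z [10:35, 14:50] → during → yes.
Result: G, S, Z.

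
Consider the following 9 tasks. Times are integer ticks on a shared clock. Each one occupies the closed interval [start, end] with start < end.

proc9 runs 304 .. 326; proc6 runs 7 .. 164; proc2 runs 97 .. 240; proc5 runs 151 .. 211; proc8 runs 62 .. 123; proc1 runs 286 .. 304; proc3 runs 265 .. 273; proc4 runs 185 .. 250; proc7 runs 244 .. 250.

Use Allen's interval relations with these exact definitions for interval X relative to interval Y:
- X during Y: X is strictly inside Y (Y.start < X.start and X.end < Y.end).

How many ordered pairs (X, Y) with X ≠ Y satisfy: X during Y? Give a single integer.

Checking all 72 ordered pairs for relation 'during'; matching pairs in alphabetical order:
(proc5, proc2): proc5 during proc2 ✓
(proc8, proc6): proc8 during proc6 ✓
Count: 2.

2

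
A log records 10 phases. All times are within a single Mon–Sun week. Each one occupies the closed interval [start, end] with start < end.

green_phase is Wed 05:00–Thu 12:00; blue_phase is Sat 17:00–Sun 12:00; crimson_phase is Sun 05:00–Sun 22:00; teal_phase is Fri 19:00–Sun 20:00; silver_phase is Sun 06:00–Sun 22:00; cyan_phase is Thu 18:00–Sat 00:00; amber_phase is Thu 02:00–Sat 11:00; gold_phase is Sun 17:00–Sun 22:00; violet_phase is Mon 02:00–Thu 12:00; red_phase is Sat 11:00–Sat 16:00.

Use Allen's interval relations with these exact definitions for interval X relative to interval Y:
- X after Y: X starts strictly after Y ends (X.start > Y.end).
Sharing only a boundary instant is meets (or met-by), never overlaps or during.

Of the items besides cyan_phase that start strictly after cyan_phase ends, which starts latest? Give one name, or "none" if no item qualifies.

Target cyan_phase = [Thu 18:00, Sat 00:00].
amber_phase [Thu 02:00, Sat 11:00] → contains → excluded.
blue_phase [Sat 17:00, Sun 12:00] → after → candidate.
crimson_phase [Sun 05:00, Sun 22:00] → after → candidate.
gold_phase [Sun 17:00, Sun 22:00] → after → candidate.
green_phase [Wed 05:00, Thu 12:00] → before → excluded.
red_phase [Sat 11:00, Sat 16:00] → after → candidate.
silver_phase [Sun 06:00, Sun 22:00] → after → candidate.
teal_phase [Fri 19:00, Sun 20:00] → overlapped-by → excluded.
violet_phase [Mon 02:00, Thu 12:00] → before → excluded.
Among candidates, latest start is Sun 17:00 → gold_phase.

gold_phase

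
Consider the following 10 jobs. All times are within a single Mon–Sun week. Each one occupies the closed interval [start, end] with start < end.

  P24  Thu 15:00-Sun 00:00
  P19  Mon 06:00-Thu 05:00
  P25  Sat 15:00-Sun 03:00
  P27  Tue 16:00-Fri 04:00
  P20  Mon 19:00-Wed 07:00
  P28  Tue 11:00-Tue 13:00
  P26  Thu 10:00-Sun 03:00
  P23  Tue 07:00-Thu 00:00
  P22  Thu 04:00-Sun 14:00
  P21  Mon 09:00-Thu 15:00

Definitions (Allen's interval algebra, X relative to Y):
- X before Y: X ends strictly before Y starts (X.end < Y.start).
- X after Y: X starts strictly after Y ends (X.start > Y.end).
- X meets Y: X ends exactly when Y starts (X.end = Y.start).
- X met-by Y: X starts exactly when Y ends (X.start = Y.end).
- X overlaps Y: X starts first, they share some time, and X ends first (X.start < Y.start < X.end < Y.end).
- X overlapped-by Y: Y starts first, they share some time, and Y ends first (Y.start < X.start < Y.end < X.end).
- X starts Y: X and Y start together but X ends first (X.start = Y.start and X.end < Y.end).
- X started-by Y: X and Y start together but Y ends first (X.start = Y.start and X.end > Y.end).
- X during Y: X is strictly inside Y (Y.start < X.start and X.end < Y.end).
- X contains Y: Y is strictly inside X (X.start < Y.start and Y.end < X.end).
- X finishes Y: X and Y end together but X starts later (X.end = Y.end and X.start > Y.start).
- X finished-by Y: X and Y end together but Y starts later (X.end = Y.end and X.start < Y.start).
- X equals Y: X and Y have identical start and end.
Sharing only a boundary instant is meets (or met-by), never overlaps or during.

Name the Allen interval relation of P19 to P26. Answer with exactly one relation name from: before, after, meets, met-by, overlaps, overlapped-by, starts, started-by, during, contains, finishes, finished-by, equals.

before

P19 = [Mon 06:00, Thu 05:00]; P26 = [Thu 10:00, Sun 03:00].
Compare endpoints: P19.start < P26.start, P19.start < P26.end, P19.end < P26.start, P19.end < P26.end.
That pattern is 'before'.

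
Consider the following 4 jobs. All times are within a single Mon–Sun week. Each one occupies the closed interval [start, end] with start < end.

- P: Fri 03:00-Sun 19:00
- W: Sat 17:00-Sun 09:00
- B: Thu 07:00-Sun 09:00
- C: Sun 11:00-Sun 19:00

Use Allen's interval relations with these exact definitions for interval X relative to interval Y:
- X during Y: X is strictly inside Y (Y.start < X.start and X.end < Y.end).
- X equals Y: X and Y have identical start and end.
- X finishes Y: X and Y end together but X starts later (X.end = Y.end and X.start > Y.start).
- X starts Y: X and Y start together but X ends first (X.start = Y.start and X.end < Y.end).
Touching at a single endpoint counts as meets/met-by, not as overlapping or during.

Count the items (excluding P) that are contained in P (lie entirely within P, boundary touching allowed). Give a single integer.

Target P = [Fri 03:00, Sun 19:00].
B [Thu 07:00, Sun 09:00] → overlaps → no.
C [Sun 11:00, Sun 19:00] → finishes → counts.
W [Sat 17:00, Sun 09:00] → during → counts.
Total: 2.

2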